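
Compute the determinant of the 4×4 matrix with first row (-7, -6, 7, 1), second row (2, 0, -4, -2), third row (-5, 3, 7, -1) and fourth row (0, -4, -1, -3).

318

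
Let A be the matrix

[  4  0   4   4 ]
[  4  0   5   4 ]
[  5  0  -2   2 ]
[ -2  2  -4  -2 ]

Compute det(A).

The determinant is -24.

Expand along column 2 (it has 3 zeros):
  + (2) · M_42   where M_42 = det([4 4 4; 4 5 4; 5 -2 2]) = -12
det = (+1)·(2)·(-12) = -24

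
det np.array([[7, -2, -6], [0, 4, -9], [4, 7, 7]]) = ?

Expand along column 1:
  + 7 · |4 -9; 7 7| = 7·(28 − (-63)) = 637
  + 4 · |-2 -6; 4 -9| = 4·(18 − (-24)) = 168
Sum: (637) + (168) = 805

805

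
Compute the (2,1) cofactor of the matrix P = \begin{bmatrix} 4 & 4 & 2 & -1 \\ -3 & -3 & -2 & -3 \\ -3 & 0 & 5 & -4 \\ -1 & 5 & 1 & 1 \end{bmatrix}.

Delete row 2 and column 1; the remaining 3×3 submatrix is [4 2 -1; 0 5 -4; 5 1 1].
Its determinant is 21.
The cofactor carries sign (−1)^(2+1) = −1, so C_{2,1} = −(21) = -21.

The cofactor is -21.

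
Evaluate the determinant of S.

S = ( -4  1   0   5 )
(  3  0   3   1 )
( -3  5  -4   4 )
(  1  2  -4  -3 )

32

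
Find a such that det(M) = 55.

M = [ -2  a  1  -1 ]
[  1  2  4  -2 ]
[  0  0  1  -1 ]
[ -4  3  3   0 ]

Expanding along the column containing a, det(M) is linear in a: det(M) = (-11)·a + (0).
Set (-11)·a + (0) = 55  ⇒  (-11)·a = 55  ⇒  a = -5.

a = -5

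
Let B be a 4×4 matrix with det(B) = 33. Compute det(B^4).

The determinant is 1185921.

det(B^4) = (det B)^4 = (33)^4 = 1185921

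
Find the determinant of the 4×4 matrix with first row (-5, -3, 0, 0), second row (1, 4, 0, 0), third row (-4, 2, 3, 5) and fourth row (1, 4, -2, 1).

The matrix is block lower-triangular with a 2×2 block and a 2×2 block on the diagonal, so its determinant equals the product of the determinants of the diagonal blocks.
det of the 2×2 block = -17
det of the 2×2 block = 13
det = (-17)·(13) = -221

The determinant is -221.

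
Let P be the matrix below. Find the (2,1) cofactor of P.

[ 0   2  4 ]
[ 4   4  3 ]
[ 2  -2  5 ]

Delete row 2 and column 1; the remaining 2×2 submatrix is [2 4; -2 5].
Its determinant is 2·5 − 4·(-2) = 18.
The cofactor carries sign (−1)^(2+1) = −1, so C_{2,1} = −(18) = -18.

-18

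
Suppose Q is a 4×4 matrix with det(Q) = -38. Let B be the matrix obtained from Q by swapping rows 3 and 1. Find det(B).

Swapping two rows multiplies the determinant by −1.
det(B) = (-1)·(-38) = 38

det(B) = 38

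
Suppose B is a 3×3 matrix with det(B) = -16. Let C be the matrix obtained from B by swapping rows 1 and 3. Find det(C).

16

Swapping two rows multiplies the determinant by −1.
det(C) = (-1)·(-16) = 16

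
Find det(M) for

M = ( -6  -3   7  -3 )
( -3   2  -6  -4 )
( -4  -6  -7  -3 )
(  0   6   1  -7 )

Expand along row 4 (it has 1 zero):
  + (6) · M_42   where M_42 = det([-6 7 -3; -3 -6 -4; -4 -7 -3]) = 118
  − (1) · M_43   where M_43 = det([-6 -3 -3; -3 2 -4; -4 -6 -3]) = 81
  + (-7) · M_44   where M_44 = det([-6 -3 7; -3 2 -6; -4 -6 -7]) = 473
det = (+1)·(6)·(118) + (-1)·(1)·(81) + (+1)·(-7)·(473) = -2684

|M| = -2684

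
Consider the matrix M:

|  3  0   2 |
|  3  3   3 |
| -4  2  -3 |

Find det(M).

Expand along column 2:
  + 3 · |3 2; -4 -3| = 3·(-9 − (-8)) = -3
  − 2 · |3 2; 3 3| = −2·(9 − 6) = -6
Sum: (-3) + (-6) = -9

|M| = -9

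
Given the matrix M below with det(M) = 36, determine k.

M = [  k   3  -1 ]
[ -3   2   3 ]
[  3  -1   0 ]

2

Expanding along the column containing k, det(M) is linear in k: det(M) = (3)·k + (30).
Set (3)·k + (30) = 36  ⇒  (3)·k = 6  ⇒  k = 2.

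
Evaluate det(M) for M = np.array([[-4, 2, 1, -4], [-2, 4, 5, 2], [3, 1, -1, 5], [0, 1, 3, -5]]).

Expand along row 4 (it has 1 zero):
  + (1) · M_42   where M_42 = det([-4 1 -4; -2 5 2; 3 -1 5]) = -40
  − (3) · M_43   where M_43 = det([-4 2 -4; -2 4 2; 3 1 5]) = 16
  + (-5) · M_44   where M_44 = det([-4 2 1; -2 4 5; 3 1 -1]) = 48
det = (+1)·(1)·(-40) + (-1)·(3)·(16) + (+1)·(-5)·(48) = -328

det(M) = -328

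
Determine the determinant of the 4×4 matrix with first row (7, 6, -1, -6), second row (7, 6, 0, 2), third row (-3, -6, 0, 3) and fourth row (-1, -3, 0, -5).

Expand along column 3 (it has 3 zeros):
  + (-1) · M_13   where M_13 = det([7 6 2; -3 -6 3; -1 -3 -5]) = 171
det = (+1)·(-1)·(171) = -171

The determinant is -171.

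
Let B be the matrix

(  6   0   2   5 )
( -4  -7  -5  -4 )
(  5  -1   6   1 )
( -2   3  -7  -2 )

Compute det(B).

Expand along row 1 (it has 1 zero):
  + (6) · M_11   where M_11 = det([-7 -5 -4; -1 6 1; 3 -7 -2]) = 74
  + (2) · M_13   where M_13 = det([-4 -7 -4; 5 -1 1; -2 3 -2]) = -104
  − (5) · M_14   where M_14 = det([-4 -7 -5; 5 -1 6; -2 3 -7]) = -182
det = (+1)·(6)·(74) + (+1)·(2)·(-104) + (-1)·(5)·(-182) = 1146

det(B) = 1146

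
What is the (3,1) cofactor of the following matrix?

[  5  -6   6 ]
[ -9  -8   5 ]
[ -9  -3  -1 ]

Delete row 3 and column 1; the remaining 2×2 submatrix is [-6 6; -8 5].
Its determinant is (-6)·5 − 6·(-8) = 18.
The cofactor carries sign (−1)^(3+1) = +1, so C_{3,1} = +(18) = 18.

The cofactor is 18.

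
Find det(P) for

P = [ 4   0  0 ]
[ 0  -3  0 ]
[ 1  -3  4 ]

-48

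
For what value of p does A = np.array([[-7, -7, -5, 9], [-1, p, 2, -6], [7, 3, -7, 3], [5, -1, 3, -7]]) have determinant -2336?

1

Expanding along the row containing p, det(A) is linear in p: det(A) = (-96)·p + (-2240).
Set (-96)·p + (-2240) = -2336  ⇒  (-96)·p = -96  ⇒  p = 1.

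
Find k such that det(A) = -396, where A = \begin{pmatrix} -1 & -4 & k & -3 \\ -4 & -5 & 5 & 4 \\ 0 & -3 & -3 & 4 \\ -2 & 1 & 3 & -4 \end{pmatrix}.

k = 6

Expanding along the column containing k, det(A) is linear in k: det(A) = (-16)·k + (-300).
Set (-16)·k + (-300) = -396  ⇒  (-16)·k = -96  ⇒  k = 6.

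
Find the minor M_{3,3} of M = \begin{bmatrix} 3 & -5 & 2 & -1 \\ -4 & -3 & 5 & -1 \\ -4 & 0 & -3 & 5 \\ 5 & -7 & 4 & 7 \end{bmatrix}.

The minor is -242.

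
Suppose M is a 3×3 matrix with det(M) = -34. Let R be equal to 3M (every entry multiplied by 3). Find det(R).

The determinant is -918.

For a 3×3 matrix, det(3M) = 3^3·det(M) = 27·det(M).
det(R) = (27)·(-34) = -918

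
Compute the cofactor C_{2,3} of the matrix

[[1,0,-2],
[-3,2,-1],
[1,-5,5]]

5

Delete row 2 and column 3; the remaining 2×2 submatrix is [1 0; 1 -5].
Its determinant is 1·(-5) − 0·1 = -5.
The cofactor carries sign (−1)^(2+3) = −1, so C_{2,3} = −(-5) = 5.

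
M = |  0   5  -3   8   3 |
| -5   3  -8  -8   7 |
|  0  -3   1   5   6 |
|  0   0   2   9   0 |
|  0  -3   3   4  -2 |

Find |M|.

Expand along column 1 (it has 4 zeros):
  − (-5) · M_21   where M_21 = det([5 -3 8 3; -3 1 5 6; 0 2 9 0; -3 3 4 -2]) = 292
det = (-1)·(-5)·(292) = 1460

det(M) = 1460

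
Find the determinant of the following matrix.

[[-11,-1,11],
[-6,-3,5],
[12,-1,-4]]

Expand along column 1:
  + (-11) · |-3 5; -1 -4| = (-11)·(12 − (-5)) = -187
  − (-6) · |-1 11; -1 -4| = −(-6)·(4 − (-11)) = 90
  + 12 · |-1 11; -3 5| = 12·(-5 − (-33)) = 336
Sum: (-187) + (90) + (336) = 239

The determinant is 239.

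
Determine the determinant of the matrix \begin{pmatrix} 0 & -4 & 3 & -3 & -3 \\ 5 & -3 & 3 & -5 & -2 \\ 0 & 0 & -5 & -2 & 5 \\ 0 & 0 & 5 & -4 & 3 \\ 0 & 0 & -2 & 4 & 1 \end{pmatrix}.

3240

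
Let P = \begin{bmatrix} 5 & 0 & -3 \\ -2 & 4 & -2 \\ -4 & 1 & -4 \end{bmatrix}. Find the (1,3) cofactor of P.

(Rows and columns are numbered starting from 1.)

Delete row 1 and column 3; the remaining 2×2 submatrix is [-2 4; -4 1].
Its determinant is (-2)·1 − 4·(-4) = 14.
The cofactor carries sign (−1)^(1+3) = +1, so C_{1,3} = +(14) = 14.

The cofactor is 14.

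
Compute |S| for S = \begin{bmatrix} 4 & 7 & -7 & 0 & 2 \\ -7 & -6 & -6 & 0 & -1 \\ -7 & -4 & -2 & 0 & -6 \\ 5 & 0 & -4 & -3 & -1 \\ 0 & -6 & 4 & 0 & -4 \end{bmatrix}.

Expand along column 4 (it has 4 zeros):
  + (-3) · M_44   where M_44 = det([4 7 -7 2; -7 -6 -6 -1; -7 -4 -2 -6; 0 -6 4 -4]) = -2354
det = (+1)·(-3)·(-2354) = 7062

7062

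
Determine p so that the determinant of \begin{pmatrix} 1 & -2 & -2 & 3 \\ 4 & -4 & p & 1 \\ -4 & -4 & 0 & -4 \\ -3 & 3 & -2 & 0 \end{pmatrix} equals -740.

Expanding along the column containing p, det(A) is linear in p: det(A) = (84)·p + (-152).
Set (84)·p + (-152) = -740  ⇒  (84)·p = -588  ⇒  p = -7.

-7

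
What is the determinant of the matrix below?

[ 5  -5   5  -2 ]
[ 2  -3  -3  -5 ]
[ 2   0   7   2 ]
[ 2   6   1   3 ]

Expand along row 3 (it has 1 zero):
  + (2) · M_31   where M_31 = det([-5 5 -2; -3 -3 -5; 6 1 3]) = -115
  + (7) · M_33   where M_33 = det([5 -5 -2; 2 -3 -5; 2 6 3]) = 149
  − (2) · M_34   where M_34 = det([5 -5 5; 2 -3 -3; 2 6 1]) = 205
det = (+1)·(2)·(-115) + (+1)·(7)·(149) + (-1)·(2)·(205) = 403

403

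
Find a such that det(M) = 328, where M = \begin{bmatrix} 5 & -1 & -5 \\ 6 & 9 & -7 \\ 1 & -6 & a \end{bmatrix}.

Expanding along the row containing a, det(M) is linear in a: det(M) = (51)·a + (22).
Set (51)·a + (22) = 328  ⇒  (51)·a = 306  ⇒  a = 6.

6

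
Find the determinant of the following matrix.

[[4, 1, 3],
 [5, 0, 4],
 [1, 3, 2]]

Expand along column 2:
  − 1 · |5 4; 1 2| = −1·(10 − 4) = -6
  − 3 · |4 3; 5 4| = −3·(16 − 15) = -3
Sum: (-6) + (-3) = -9

-9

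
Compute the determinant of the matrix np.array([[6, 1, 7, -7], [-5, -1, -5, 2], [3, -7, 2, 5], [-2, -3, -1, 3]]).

246

Expand along row 1:
  + (6) · M_11   where M_11 = det([-1 -5 2; -7 2 5; -3 -1 3]) = -15
  − (1) · M_12   where M_12 = det([-5 -5 2; 3 2 5; -2 -1 3]) = 42
  + (7) · M_13   where M_13 = det([-5 -1 2; 3 -7 5; -2 -3 3]) = 3
  − (-7) · M_14   where M_14 = det([-5 -1 -5; 3 -7 2; -2 -3 -1]) = 51
det = (+1)·(6)·(-15) + (-1)·(1)·(42) + (+1)·(7)·(3) + (-1)·(-7)·(51) = 246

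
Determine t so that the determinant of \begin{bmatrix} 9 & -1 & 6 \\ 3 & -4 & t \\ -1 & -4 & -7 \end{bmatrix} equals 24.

-3

Expanding along the column containing t, det(A) is linear in t: det(A) = (37)·t + (135).
Set (37)·t + (135) = 24  ⇒  (37)·t = -111  ⇒  t = -3.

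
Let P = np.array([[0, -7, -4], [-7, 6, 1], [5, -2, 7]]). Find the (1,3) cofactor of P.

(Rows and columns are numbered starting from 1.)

Delete row 1 and column 3; the remaining 2×2 submatrix is [-7 6; 5 -2].
Its determinant is (-7)·(-2) − 6·5 = -16.
The cofactor carries sign (−1)^(1+3) = +1, so C_{1,3} = +(-16) = -16.

-16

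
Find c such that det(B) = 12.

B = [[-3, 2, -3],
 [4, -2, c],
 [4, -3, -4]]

Expanding along the row containing c, det(B) is linear in c: det(B) = (-1)·c + (20).
Set (-1)·c + (20) = 12  ⇒  (-1)·c = -8  ⇒  c = 8.

8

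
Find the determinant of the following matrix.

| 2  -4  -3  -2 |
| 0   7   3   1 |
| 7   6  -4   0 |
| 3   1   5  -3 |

Expand along row 2 (it has 1 zero):
  + (7) · M_22   where M_22 = det([2 -3 -2; 7 -4 0; 3 5 -3]) = -133
  − (3) · M_23   where M_23 = det([2 -4 -2; 7 6 0; 3 1 -3]) = -98
  + (1) · M_24   where M_24 = det([2 -4 -3; 7 6 -4; 3 1 5]) = 289
det = (+1)·(7)·(-133) + (-1)·(3)·(-98) + (+1)·(1)·(289) = -348

-348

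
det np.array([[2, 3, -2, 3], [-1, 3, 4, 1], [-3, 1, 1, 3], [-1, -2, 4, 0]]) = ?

The determinant is -224.

Expand along row 4 (it has 1 zero):
  − (-1) · M_41   where M_41 = det([3 -2 3; 3 4 1; 1 1 3]) = 46
  + (-2) · M_42   where M_42 = det([2 -2 3; -1 4 1; -3 1 3]) = 55
  − (4) · M_43   where M_43 = det([2 3 3; -1 3 1; -3 1 3]) = 40
det = (-1)·(-1)·(46) + (+1)·(-2)·(55) + (-1)·(4)·(40) = -224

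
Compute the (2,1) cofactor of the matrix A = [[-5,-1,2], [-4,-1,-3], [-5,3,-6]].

0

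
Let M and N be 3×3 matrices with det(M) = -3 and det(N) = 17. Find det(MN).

-51

det(MN) = det(M)·det(N) = (-3)·(17) = -51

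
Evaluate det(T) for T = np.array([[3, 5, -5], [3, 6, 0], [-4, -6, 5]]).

Expand along row 2:
  − 3 · |5 -5; -6 5| = −3·(25 − 30) = 15
  + 6 · |3 -5; -4 5| = 6·(15 − 20) = -30
Sum: (15) + (-30) = -15

The determinant is -15.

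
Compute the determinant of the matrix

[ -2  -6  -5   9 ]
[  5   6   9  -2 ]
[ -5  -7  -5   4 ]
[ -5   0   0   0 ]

Expand along row 4 (it has 3 zeros):
  − (-5) · M_41   where M_41 = det([-6 -5 9; 6 9 -2; -7 -5 4]) = 191
det = (-1)·(-5)·(191) = 955

955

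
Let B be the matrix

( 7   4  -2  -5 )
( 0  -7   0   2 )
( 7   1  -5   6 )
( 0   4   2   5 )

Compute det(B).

Expand along row 2 (it has 2 zeros):
  + (-7) · M_22   where M_22 = det([7 -2 -5; 7 -5 6; 0 2 5]) = -259
  + (2) · M_24   where M_24 = det([7 4 -2; 7 1 -5; 0 4 2]) = 42
det = (+1)·(-7)·(-259) + (+1)·(2)·(42) = 1897

1897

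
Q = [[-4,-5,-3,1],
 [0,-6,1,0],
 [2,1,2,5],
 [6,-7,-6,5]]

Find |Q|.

Expand along row 2 (it has 2 zeros):
  + (-6) · M_22   where M_22 = det([-4 -3 1; 2 2 5; 6 -6 5]) = -244
  − (1) · M_23   where M_23 = det([-4 -5 1; 2 1 5; 6 -7 5]) = -280
det = (+1)·(-6)·(-244) + (-1)·(1)·(-280) = 1744

det(Q) = 1744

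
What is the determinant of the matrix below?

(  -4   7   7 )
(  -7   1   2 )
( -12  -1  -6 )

-313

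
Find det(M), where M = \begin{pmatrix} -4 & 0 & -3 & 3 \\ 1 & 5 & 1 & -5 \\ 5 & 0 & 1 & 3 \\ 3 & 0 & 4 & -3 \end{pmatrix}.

195

Expand along column 2 (it has 3 zeros):
  + (5) · M_22   where M_22 = det([-4 -3 3; 5 1 3; 3 4 -3]) = 39
det = (+1)·(5)·(39) = 195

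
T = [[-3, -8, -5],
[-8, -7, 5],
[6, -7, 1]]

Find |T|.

-878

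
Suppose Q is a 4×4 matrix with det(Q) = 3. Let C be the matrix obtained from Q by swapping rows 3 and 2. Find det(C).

Swapping two rows multiplies the determinant by −1.
det(C) = (-1)·(3) = -3

The determinant is -3.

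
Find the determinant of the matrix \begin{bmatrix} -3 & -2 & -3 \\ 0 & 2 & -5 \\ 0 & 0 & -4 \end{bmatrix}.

The matrix is upper triangular, so the determinant is the product of the diagonal entries:
det = (-3) · (2) · (-4) = 24

24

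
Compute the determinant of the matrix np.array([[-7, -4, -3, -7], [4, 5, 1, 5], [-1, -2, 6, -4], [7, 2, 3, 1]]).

The determinant is 630.

Expand along row 1:
  + (-7) · M_11   where M_11 = det([5 1 5; -2 6 -4; 2 3 1]) = -6
  − (-4) · M_12   where M_12 = det([4 1 5; -1 6 -4; 7 3 1]) = -180
  + (-3) · M_13   where M_13 = det([4 5 5; -1 -2 -4; 7 2 1]) = -51
  − (-7) · M_14   where M_14 = det([4 5 1; -1 -2 6; 7 2 3]) = 165
det = (+1)·(-7)·(-6) + (-1)·(-4)·(-180) + (+1)·(-3)·(-51) + (-1)·(-7)·(165) = 630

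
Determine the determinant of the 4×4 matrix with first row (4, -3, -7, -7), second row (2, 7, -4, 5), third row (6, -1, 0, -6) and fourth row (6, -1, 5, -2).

1286

Expand along row 3 (it has 1 zero):
  + (6) · M_31   where M_31 = det([-3 -7 -7; 7 -4 5; -1 5 -2]) = -229
  − (-1) · M_32   where M_32 = det([4 -7 -7; 2 -4 5; 6 5 -2]) = -544
  − (-6) · M_34   where M_34 = det([4 -3 -7; 2 7 -4; 6 -1 5]) = 534
det = (+1)·(6)·(-229) + (-1)·(-1)·(-544) + (-1)·(-6)·(534) = 1286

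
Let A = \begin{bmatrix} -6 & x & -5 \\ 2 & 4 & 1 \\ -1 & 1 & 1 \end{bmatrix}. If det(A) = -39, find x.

Expanding along the row containing x, det(A) is linear in x: det(A) = (-3)·x + (-48).
Set (-3)·x + (-48) = -39  ⇒  (-3)·x = 9  ⇒  x = -3.

x = -3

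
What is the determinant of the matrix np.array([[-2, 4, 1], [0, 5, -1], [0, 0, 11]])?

The matrix is upper triangular, so the determinant is the product of the diagonal entries:
det = (-2) · (5) · (11) = -110

The determinant is -110.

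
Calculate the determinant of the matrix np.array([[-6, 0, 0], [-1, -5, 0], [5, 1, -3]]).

-90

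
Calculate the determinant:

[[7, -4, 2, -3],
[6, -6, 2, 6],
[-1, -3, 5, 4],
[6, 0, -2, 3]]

Expand along row 4 (it has 1 zero):
  − (6) · M_41   where M_41 = det([-4 2 -3; -6 2 6; -3 5 4]) = 172
  − (-2) · M_43   where M_43 = det([7 -4 -3; 6 -6 6; -1 -3 4]) = 150
  + (3) · M_44   where M_44 = det([7 -4 2; 6 -6 2; -1 -3 5]) = -88
det = (-1)·(6)·(172) + (-1)·(-2)·(150) + (+1)·(3)·(-88) = -996

-996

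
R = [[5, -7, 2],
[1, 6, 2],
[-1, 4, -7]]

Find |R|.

det(R) = -265

Expand along column 1:
  + 5 · |6 2; 4 -7| = 5·(-42 − 8) = -250
  − 1 · |-7 2; 4 -7| = −1·(49 − 8) = -41
  + (-1) · |-7 2; 6 2| = (-1)·(-14 − 12) = 26
Sum: (-250) + (-41) + (26) = -265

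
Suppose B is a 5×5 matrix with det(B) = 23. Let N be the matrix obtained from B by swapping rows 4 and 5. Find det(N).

Swapping two rows multiplies the determinant by −1.
det(N) = (-1)·(23) = -23

|N| = -23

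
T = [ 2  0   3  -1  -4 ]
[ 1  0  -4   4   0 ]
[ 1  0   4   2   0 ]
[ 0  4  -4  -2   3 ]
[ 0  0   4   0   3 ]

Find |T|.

Expand along column 2 (it has 4 zeros):
  + (4) · M_42   where M_42 = det([2 3 -1 -4; 1 -4 4 0; 1 4 2 0; 0 4 0 3]) = -118
det = (+1)·(4)·(-118) = -472

det(T) = -472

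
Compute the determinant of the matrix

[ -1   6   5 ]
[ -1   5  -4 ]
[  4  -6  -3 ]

Expand along row 1:
  + (-1) · |5 -4; -6 -3| = (-1)·(-15 − 24) = 39
  − 6 · |-1 -4; 4 -3| = −6·(3 − (-16)) = -114
  + 5 · |-1 5; 4 -6| = 5·(6 − 20) = -70
Sum: (39) + (-114) + (-70) = -145

-145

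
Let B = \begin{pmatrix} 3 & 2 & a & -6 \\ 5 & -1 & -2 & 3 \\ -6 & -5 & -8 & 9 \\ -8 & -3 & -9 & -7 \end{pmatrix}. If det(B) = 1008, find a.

Expanding along the row containing a, det(B) is linear in a: det(B) = (358)·a + (-782).
Set (358)·a + (-782) = 1008  ⇒  (358)·a = 1790  ⇒  a = 5.

a = 5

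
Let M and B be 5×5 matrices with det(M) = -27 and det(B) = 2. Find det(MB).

det(MB) = det(M)·det(B) = (-27)·(2) = -54

-54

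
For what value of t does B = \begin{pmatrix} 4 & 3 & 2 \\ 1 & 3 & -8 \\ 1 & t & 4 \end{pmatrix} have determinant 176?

5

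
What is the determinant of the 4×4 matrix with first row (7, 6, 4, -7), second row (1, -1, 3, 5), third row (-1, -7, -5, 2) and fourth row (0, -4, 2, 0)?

Expand along row 4 (it has 2 zeros):
  + (-4) · M_42   where M_42 = det([7 4 -7; 1 3 5; -1 -5 2]) = 203
  − (2) · M_43   where M_43 = det([7 6 -7; 1 -1 5; -1 -7 2]) = 245
det = (+1)·(-4)·(203) + (-1)·(2)·(245) = -1302

The determinant is -1302.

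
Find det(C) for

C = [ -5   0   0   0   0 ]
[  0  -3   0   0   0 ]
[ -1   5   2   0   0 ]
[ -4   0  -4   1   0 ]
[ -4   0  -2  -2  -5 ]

C is lower triangular, so det(C) is the product of the diagonal entries:
det = (-5) · (-3) · (2) · (1) · (-5) = -150

-150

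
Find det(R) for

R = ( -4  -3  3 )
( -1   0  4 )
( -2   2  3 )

det(R) = 41

Expand along column 2:
  − (-3) · |-1 4; -2 3| = −(-3)·(-3 − (-8)) = 15
  − 2 · |-4 3; -1 4| = −2·(-16 − (-3)) = 26
Sum: (15) + (26) = 41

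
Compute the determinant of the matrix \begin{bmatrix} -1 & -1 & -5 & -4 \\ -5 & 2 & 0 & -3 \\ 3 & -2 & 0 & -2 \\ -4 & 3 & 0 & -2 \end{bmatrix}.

The determinant is 125.

Expand along column 3 (it has 3 zeros):
  + (-5) · M_13   where M_13 = det([-5 2 -3; 3 -2 -2; -4 3 -2]) = -25
det = (+1)·(-5)·(-25) = 125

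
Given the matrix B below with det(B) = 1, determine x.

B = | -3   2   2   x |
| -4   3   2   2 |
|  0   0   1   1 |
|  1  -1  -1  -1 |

3

Expanding along the column containing x, det(B) is linear in x: det(B) = (1)·x + (-2).
Set (1)·x + (-2) = 1  ⇒  (1)·x = 3  ⇒  x = 3.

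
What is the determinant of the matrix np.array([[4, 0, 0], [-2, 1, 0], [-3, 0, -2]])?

The determinant is -8.

The matrix is lower triangular, so the determinant is the product of the diagonal entries:
det = (4) · (1) · (-2) = -8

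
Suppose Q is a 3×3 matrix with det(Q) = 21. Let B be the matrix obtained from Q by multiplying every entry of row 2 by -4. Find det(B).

|B| = -84

Scaling one row by -4 multiplies the determinant by -4.
det(B) = (-4)·(21) = -84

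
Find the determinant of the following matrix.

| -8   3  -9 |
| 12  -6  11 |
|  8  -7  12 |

Expand along row 1:
  + (-8) · |-6 11; -7 12| = (-8)·(-72 − (-77)) = -40
  − 3 · |12 11; 8 12| = −3·(144 − 88) = -168
  + (-9) · |12 -6; 8 -7| = (-9)·(-84 − (-48)) = 324
Sum: (-40) + (-168) + (324) = 116

116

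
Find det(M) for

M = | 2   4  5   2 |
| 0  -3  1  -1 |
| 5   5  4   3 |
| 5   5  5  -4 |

-429

Expand along row 2 (it has 1 zero):
  + (-3) · M_22   where M_22 = det([2 5 2; 5 4 3; 5 5 -4]) = 123
  − (1) · M_23   where M_23 = det([2 4 2; 5 5 3; 5 5 -4]) = 70
  + (-1) · M_24   where M_24 = det([2 4 5; 5 5 4; 5 5 5]) = -10
det = (+1)·(-3)·(123) + (-1)·(1)·(70) + (+1)·(-1)·(-10) = -429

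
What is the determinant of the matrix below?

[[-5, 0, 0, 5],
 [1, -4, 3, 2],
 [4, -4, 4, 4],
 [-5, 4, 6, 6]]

-820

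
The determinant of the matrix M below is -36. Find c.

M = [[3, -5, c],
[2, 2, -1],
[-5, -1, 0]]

Expanding along the column containing c, det(M) is linear in c: det(M) = (8)·c + (-28).
Set (8)·c + (-28) = -36  ⇒  (8)·c = -8  ⇒  c = -1.

c = -1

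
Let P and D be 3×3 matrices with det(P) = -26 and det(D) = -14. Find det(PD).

364

det(PD) = det(P)·det(D) = (-26)·(-14) = 364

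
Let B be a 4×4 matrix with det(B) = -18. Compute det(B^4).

det(B^4) = (det B)^4 = (-18)^4 = 104976

104976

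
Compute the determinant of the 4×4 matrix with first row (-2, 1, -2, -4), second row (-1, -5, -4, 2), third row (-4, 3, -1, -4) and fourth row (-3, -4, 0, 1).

Expand along row 4 (it has 1 zero):
  − (-3) · M_41   where M_41 = det([1 -2 -4; -5 -4 2; 3 -1 -4]) = -22
  + (-4) · M_42   where M_42 = det([-2 -2 -4; -1 -4 2; -4 -1 -4]) = 48
  + (1) · M_44   where M_44 = det([-2 1 -2; -1 -5 -4; -4 3 -1]) = 27
det = (-1)·(-3)·(-22) + (+1)·(-4)·(48) + (+1)·(1)·(27) = -231

The determinant is -231.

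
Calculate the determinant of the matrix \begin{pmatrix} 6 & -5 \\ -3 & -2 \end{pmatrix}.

det = 6·(-2) − (-5)·(-3) = -12 − 15 = -27

The determinant is -27.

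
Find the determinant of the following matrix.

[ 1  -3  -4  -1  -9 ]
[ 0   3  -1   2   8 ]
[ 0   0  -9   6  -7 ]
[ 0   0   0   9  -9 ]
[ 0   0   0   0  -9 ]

The determinant is 2187.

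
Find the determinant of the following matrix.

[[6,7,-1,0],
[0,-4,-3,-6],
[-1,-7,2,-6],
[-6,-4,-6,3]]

The determinant is -387.

Expand along row 1 (it has 1 zero):
  + (6) · M_11   where M_11 = det([-4 -3 -6; -7 2 -6; -4 -6 3]) = -315
  − (7) · M_12   where M_12 = det([0 -3 -6; -1 2 -6; -6 -6 3]) = -225
  + (-1) · M_13   where M_13 = det([0 -4 -6; -1 -7 -6; -6 -4 3]) = 72
det = (+1)·(6)·(-315) + (-1)·(7)·(-225) + (+1)·(-1)·(72) = -387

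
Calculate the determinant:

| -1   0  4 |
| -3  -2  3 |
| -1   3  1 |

Expand along row 1:
  + (-1) · |-2 3; 3 1| = (-1)·(-2 − 9) = 11
  + 4 · |-3 -2; -1 3| = 4·(-9 − 2) = -44
Sum: (11) + (-44) = -33

-33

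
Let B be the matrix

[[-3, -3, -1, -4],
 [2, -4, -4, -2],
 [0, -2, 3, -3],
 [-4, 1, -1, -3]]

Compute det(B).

-220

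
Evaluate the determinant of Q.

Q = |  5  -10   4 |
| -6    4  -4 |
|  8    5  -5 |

Expand along column 1:
  + 5 · |4 -4; 5 -5| = 5·(-20 − (-20)) = 0
  − (-6) · |-10 4; 5 -5| = −(-6)·(50 − 20) = 180
  + 8 · |-10 4; 4 -4| = 8·(40 − 16) = 192
Sum: (0) + (180) + (192) = 372

372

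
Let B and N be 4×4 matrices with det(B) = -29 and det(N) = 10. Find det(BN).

The determinant is -290.

det(BN) = det(B)·det(N) = (-29)·(10) = -290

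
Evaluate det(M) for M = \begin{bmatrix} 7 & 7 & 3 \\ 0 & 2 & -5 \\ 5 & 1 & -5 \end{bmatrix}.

Expand along column 1:
  + 7 · |2 -5; 1 -5| = 7·(-10 − (-5)) = -35
  + 5 · |7 3; 2 -5| = 5·(-35 − 6) = -205
Sum: (-35) + (-205) = -240

det(M) = -240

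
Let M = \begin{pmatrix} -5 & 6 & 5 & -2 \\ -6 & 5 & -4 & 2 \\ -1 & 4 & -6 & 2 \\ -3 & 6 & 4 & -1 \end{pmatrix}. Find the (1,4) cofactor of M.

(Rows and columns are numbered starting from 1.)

Delete row 1 and column 4; the remaining 3×3 submatrix is [-6 5 -4; -1 4 -6; -3 6 4].
Its determinant is -226.
The cofactor carries sign (−1)^(1+4) = −1, so C_{1,4} = −(-226) = 226.

The cofactor is 226.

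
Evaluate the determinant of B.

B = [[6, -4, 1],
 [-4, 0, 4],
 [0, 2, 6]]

Expand along row 2:
  − (-4) · |-4 1; 2 6| = −(-4)·(-24 − 2) = -104
  − 4 · |6 -4; 0 2| = −4·(12 − 0) = -48
Sum: (-104) + (-48) = -152

-152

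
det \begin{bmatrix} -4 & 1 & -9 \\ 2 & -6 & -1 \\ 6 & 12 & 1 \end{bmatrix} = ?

Expand along column 1:
  + (-4) · |-6 -1; 12 1| = (-4)·(-6 − (-12)) = -24
  − 2 · |1 -9; 12 1| = −2·(1 − (-108)) = -218
  + 6 · |1 -9; -6 -1| = 6·(-1 − 54) = -330
Sum: (-24) + (-218) + (-330) = -572

The determinant is -572.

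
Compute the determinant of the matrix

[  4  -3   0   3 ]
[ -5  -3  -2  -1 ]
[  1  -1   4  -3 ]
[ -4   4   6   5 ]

Expand along row 1 (it has 1 zero):
  + (4) · M_11   where M_11 = det([-3 -2 -1; -1 4 -3; 4 6 5]) = -78
  − (-3) · M_12   where M_12 = det([-5 -2 -1; 1 4 -3; -4 6 5]) = -226
  − (3) · M_14   where M_14 = det([-5 -3 -2; 1 -1 4; -4 4 6]) = 176
det = (+1)·(4)·(-78) + (-1)·(-3)·(-226) + (-1)·(3)·(176) = -1518

The determinant is -1518.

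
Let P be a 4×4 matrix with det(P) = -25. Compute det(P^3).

det(P^3) = (det P)^3 = (-25)^3 = -15625

The determinant is -15625.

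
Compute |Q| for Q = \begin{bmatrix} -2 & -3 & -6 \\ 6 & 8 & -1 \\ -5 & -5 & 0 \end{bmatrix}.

-65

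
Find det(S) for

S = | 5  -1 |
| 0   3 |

det(S) = 5·3 − (-1)·0 = 15 − 0 = 15

The determinant is 15.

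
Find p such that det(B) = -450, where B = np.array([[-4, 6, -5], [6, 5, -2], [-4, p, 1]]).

Expanding along the column containing p, det(B) is linear in p: det(B) = (-38)·p + (-108).
Set (-38)·p + (-108) = -450  ⇒  (-38)·p = -342  ⇒  p = 9.

p = 9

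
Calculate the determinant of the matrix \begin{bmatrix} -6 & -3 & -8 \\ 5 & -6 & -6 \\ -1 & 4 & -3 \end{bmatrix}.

Expand along column 1:
  + (-6) · |-6 -6; 4 -3| = (-6)·(18 − (-24)) = -252
  − 5 · |-3 -8; 4 -3| = −5·(9 − (-32)) = -205
  + (-1) · |-3 -8; -6 -6| = (-1)·(18 − 48) = 30
Sum: (-252) + (-205) + (30) = -427

The determinant is -427.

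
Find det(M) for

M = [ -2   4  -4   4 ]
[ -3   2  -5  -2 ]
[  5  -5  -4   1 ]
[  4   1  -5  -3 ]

Expand along row 1:
  + (-2) · M_11   where M_11 = det([2 -5 -2; -5 -4 1; 1 -5 -3]) = 46
  − (4) · M_12   where M_12 = det([-3 -5 -2; 5 -4 1; 4 -5 -3]) = -128
  + (-4) · M_13   where M_13 = det([-3 2 -2; 5 -5 1; 4 1 -3]) = -54
  − (4) · M_14   where M_14 = det([-3 2 -5; 5 -5 -4; 4 1 -5]) = -194
det = (+1)·(-2)·(46) + (-1)·(4)·(-128) + (+1)·(-4)·(-54) + (-1)·(4)·(-194) = 1412

det(M) = 1412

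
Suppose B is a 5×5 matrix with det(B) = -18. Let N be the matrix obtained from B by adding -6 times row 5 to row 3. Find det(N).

Adding a multiple of one row to another leaves the determinant unchanged.
det(N) = (1)·(-18) = -18

-18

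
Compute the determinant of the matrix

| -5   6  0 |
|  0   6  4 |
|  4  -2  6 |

Expand along column 1:
  + (-5) · |6 4; -2 6| = (-5)·(36 − (-8)) = -220
  + 4 · |6 0; 6 4| = 4·(24 − 0) = 96
Sum: (-220) + (96) = -124

-124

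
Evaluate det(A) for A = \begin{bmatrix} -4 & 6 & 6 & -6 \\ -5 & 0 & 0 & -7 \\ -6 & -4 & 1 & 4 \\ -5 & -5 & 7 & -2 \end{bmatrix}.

-3668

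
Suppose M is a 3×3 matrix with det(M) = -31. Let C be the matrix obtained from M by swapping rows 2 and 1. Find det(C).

Swapping two rows multiplies the determinant by −1.
det(C) = (-1)·(-31) = 31

31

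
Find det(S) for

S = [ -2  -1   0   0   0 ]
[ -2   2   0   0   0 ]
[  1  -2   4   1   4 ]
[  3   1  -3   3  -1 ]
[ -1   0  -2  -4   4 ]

|S| = -708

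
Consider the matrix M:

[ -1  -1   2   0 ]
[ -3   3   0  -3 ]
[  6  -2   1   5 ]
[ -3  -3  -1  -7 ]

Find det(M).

168

Expand along row 1 (it has 1 zero):
  + (-1) · M_11   where M_11 = det([3 0 -3; -2 1 5; -3 -1 -7]) = -21
  − (-1) · M_12   where M_12 = det([-3 0 -3; 6 1 5; -3 -1 -7]) = 15
  + (2) · M_13   where M_13 = det([-3 3 -3; 6 -2 5; -3 -3 -7]) = 66
det = (+1)·(-1)·(-21) + (-1)·(-1)·(15) + (+1)·(2)·(66) = 168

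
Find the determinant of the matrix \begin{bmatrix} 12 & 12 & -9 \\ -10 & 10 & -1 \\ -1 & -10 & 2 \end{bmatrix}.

-618

Expand along column 1:
  + 12 · |10 -1; -10 2| = 12·(20 − 10) = 120
  − (-10) · |12 -9; -10 2| = −(-10)·(24 − 90) = -660
  + (-1) · |12 -9; 10 -1| = (-1)·(-12 − (-90)) = -78
Sum: (120) + (-660) + (-78) = -618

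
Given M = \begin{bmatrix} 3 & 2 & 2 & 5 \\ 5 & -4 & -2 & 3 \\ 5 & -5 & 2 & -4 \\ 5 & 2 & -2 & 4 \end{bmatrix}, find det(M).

Expand along row 1:
  + (3) · M_11   where M_11 = det([-4 -2 3; -5 2 -4; 2 -2 4]) = -6
  − (2) · M_12   where M_12 = det([5 -2 3; 5 2 -4; 5 -2 4]) = 20
  + (2) · M_13   where M_13 = det([5 -4 3; 5 -5 -4; 5 2 4]) = 205
  − (5) · M_14   where M_14 = det([5 -4 -2; 5 -5 2; 5 2 -2]) = -120
det = (+1)·(3)·(-6) + (-1)·(2)·(20) + (+1)·(2)·(205) + (-1)·(5)·(-120) = 952

|M| = 952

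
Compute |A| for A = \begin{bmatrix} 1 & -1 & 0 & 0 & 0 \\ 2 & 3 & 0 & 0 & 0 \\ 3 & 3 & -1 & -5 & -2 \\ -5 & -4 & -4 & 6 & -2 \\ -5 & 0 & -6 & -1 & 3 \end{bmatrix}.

The determinant is -1080.

A is block lower-triangular with a 2×2 block and a 3×3 block on the diagonal, so its determinant equals the product of the determinants of the diagonal blocks.
det of the 2×2 block = 5
det of the 3×3 block = -216
det = (5)·(-216) = -1080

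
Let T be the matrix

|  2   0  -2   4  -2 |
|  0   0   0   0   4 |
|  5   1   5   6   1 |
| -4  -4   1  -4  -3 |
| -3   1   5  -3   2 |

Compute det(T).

-1304

Expand along row 2 (it has 4 zeros):
  − (4) · M_25   where M_25 = det([2 0 -2 4; 5 1 5 6; -4 -4 1 -4; -3 1 5 -3]) = 326
det = (-1)·(4)·(326) = -1304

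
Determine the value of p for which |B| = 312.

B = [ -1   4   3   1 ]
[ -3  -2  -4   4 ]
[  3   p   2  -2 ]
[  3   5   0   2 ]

p = -2

Expanding along the row containing p, det(B) is linear in p: det(B) = (-74)·p + (164).
Set (-74)·p + (164) = 312  ⇒  (-74)·p = 148  ⇒  p = -2.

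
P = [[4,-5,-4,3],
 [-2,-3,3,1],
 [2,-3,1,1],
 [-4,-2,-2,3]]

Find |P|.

Expand along row 1:
  + (4) · M_11   where M_11 = det([-3 3 1; -3 1 1; -2 -2 3]) = 14
  − (-5) · M_12   where M_12 = det([-2 3 1; 2 1 1; -4 -2 3]) = -40
  + (-4) · M_13   where M_13 = det([-2 -3 1; 2 -3 1; -4 -2 3]) = 28
  − (3) · M_14   where M_14 = det([-2 -3 3; 2 -3 1; -4 -2 -2]) = -64
det = (+1)·(4)·(14) + (-1)·(-5)·(-40) + (+1)·(-4)·(28) + (-1)·(3)·(-64) = -64

-64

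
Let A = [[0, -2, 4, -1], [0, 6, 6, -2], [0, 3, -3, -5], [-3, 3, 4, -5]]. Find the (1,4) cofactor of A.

-108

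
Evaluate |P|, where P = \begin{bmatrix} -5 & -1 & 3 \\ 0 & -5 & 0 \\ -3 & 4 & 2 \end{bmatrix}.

Expand along row 2:
  + (-5) · |-5 3; -3 2| = (-5)·(-10 − (-9)) = 5

5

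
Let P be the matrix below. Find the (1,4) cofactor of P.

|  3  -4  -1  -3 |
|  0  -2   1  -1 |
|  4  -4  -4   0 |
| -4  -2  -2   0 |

72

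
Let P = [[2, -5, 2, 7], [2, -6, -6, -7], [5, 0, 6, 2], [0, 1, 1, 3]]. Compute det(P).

det(P) = 489

Expand along row 3 (it has 1 zero):
  + (5) · M_31   where M_31 = det([-5 2 7; -6 -6 -7; 1 1 3]) = 77
  + (6) · M_33   where M_33 = det([2 -5 7; 2 -6 -7; 0 1 3]) = 22
  − (2) · M_34   where M_34 = det([2 -5 2; 2 -6 -6; 0 1 1]) = 14
det = (+1)·(5)·(77) + (+1)·(6)·(22) + (-1)·(2)·(14) = 489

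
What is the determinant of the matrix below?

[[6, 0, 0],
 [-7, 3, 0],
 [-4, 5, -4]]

The determinant is -72.

The matrix is lower triangular, so the determinant is the product of the diagonal entries:
det = (6) · (3) · (-4) = -72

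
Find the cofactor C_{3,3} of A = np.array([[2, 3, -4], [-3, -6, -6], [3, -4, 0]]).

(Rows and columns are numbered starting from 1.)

Delete row 3 and column 3; the remaining 2×2 submatrix is [2 3; -3 -6].
Its determinant is 2·(-6) − 3·(-3) = -3.
The cofactor carries sign (−1)^(3+3) = +1, so C_{3,3} = +(-3) = -3.

The cofactor is -3.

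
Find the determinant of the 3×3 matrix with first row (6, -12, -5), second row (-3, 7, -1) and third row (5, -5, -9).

76

Expand along column 1:
  + 6 · |7 -1; -5 -9| = 6·(-63 − 5) = -408
  − (-3) · |-12 -5; -5 -9| = −(-3)·(108 − 25) = 249
  + 5 · |-12 -5; 7 -1| = 5·(12 − (-35)) = 235
Sum: (-408) + (249) + (235) = 76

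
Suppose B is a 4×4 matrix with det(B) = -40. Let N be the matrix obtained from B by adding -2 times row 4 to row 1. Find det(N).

Adding a multiple of one row to another leaves the determinant unchanged.
det(N) = (1)·(-40) = -40

|N| = -40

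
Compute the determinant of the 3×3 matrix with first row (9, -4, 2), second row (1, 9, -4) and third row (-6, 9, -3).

99

Expand along column 1:
  + 9 · |9 -4; 9 -3| = 9·(-27 − (-36)) = 81
  − 1 · |-4 2; 9 -3| = −1·(12 − 18) = 6
  + (-6) · |-4 2; 9 -4| = (-6)·(16 − 18) = 12
Sum: (81) + (6) + (12) = 99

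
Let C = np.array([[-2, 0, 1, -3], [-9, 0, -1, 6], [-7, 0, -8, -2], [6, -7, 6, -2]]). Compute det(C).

Expand along column 2 (it has 3 zeros):
  + (-7) · M_42   where M_42 = det([-2 1 -3; -9 -1 6; -7 -8 -2]) = -355
det = (+1)·(-7)·(-355) = 2485

det(C) = 2485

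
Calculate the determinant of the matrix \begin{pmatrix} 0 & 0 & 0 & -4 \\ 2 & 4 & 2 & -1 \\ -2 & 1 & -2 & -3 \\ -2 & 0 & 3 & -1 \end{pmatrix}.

200

Expand along row 1 (it has 3 zeros):
  − (-4) · M_14   where M_14 = det([2 4 2; -2 1 -2; -2 0 3]) = 50
det = (-1)·(-4)·(50) = 200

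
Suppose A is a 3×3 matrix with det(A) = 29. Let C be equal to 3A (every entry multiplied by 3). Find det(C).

783

For a 3×3 matrix, det(3A) = 3^3·det(A) = 27·det(A).
det(C) = (27)·(29) = 783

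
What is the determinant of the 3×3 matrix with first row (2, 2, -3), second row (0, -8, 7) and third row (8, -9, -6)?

142

Expand along row 2:
  + (-8) · |2 -3; 8 -6| = (-8)·(-12 − (-24)) = -96
  − 7 · |2 2; 8 -9| = −7·(-18 − 16) = 238
Sum: (-96) + (238) = 142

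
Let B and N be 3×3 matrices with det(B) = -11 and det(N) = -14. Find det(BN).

det(BN) = 154

det(BN) = det(B)·det(N) = (-11)·(-14) = 154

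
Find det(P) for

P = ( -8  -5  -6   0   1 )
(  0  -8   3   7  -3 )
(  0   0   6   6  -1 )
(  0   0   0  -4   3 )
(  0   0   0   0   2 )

P is upper triangular, so det(P) is the product of the diagonal entries:
det = (-8) · (-8) · (6) · (-4) · (2) = -3072

-3072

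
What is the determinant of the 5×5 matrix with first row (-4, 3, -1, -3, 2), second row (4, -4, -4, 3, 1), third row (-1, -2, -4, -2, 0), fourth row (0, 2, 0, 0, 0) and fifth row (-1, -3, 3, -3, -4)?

The determinant is -120.

Expand along row 4 (it has 4 zeros):
  + (2) · M_42   where M_42 = det([-4 -1 -3 2; 4 -4 3 1; -1 -4 -2 0; -1 3 -3 -4]) = -60
det = (+1)·(2)·(-60) = -120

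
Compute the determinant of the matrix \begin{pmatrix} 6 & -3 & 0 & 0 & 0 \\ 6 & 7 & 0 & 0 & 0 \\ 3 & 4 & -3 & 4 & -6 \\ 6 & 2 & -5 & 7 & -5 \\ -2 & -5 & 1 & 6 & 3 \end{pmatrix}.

The matrix is block lower-triangular with a 2×2 block and a 3×3 block on the diagonal, so its determinant equals the product of the determinants of the diagonal blocks.
det of the 2×2 block = 60
det of the 3×3 block = 109
det = (60)·(109) = 6540

6540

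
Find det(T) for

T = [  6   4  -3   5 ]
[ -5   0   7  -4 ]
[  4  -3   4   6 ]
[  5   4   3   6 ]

The determinant is 220.

Expand along row 2 (it has 1 zero):
  − (-5) · M_21   where M_21 = det([4 -3 5; -3 4 6; 4 3 6]) = -227
  − (7) · M_23   where M_23 = det([6 4 5; 4 -3 6; 5 4 6]) = -73
  + (-4) · M_24   where M_24 = det([6 4 -3; 4 -3 4; 5 4 3]) = -211
det = (-1)·(-5)·(-227) + (-1)·(7)·(-73) + (+1)·(-4)·(-211) = 220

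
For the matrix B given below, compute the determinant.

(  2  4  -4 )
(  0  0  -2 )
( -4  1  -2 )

Expand along row 2:
  − (-2) · |2 4; -4 1| = −(-2)·(2 − (-16)) = 36

|B| = 36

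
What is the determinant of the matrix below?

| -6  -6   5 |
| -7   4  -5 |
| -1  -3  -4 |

449

Expand along row 1:
  + (-6) · |4 -5; -3 -4| = (-6)·(-16 − 15) = 186
  − (-6) · |-7 -5; -1 -4| = −(-6)·(28 − 5) = 138
  + 5 · |-7 4; -1 -3| = 5·(21 − (-4)) = 125
Sum: (186) + (138) + (125) = 449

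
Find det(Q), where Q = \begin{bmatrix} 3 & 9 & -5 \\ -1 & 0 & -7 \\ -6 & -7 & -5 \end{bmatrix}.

Expand along row 2:
  − (-1) · |9 -5; -7 -5| = −(-1)·(-45 − 35) = -80
  − (-7) · |3 9; -6 -7| = −(-7)·(-21 − (-54)) = 231
Sum: (-80) + (231) = 151

151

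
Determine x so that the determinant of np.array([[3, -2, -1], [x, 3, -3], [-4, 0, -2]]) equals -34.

-5

Expanding along the column containing x, det(B) is linear in x: det(B) = (-4)·x + (-54).
Set (-4)·x + (-54) = -34  ⇒  (-4)·x = 20  ⇒  x = -5.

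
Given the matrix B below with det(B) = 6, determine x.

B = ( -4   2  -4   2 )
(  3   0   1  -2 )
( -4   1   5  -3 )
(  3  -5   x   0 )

x = 7

Expanding along the column containing x, det(B) is linear in x: det(B) = (-32)·x + (230).
Set (-32)·x + (230) = 6  ⇒  (-32)·x = -224  ⇒  x = 7.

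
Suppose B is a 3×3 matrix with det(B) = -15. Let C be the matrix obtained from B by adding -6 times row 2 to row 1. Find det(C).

-15

Adding a multiple of one row to another leaves the determinant unchanged.
det(C) = (1)·(-15) = -15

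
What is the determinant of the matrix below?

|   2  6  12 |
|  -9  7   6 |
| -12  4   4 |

368

Expand along row 1:
  + 2 · |7 6; 4 4| = 2·(28 − 24) = 8
  − 6 · |-9 6; -12 4| = −6·(-36 − (-72)) = -216
  + 12 · |-9 7; -12 4| = 12·(-36 − (-84)) = 576
Sum: (8) + (-216) + (576) = 368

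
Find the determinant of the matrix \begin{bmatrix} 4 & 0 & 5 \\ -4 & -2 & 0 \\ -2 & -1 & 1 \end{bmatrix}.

-8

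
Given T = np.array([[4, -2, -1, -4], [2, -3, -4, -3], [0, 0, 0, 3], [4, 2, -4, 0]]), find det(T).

Expand along row 3 (it has 3 zeros):
  − (3) · M_34   where M_34 = det([4 -2 -1; 2 -3 -4; 4 2 -4]) = 80
det = (-1)·(3)·(80) = -240

The determinant is -240.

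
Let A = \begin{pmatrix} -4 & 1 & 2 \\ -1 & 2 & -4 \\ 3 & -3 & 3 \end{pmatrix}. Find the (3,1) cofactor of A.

Delete row 3 and column 1; the remaining 2×2 submatrix is [1 2; 2 -4].
Its determinant is 1·(-4) − 2·2 = -8.
The cofactor carries sign (−1)^(3+1) = +1, so C_{3,1} = +(-8) = -8.

The cofactor is -8.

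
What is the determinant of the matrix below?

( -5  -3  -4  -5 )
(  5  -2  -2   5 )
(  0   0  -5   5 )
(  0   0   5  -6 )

125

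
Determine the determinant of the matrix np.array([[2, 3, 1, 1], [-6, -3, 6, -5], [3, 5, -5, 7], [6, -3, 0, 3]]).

Expand along row 4 (it has 1 zero):
  − (6) · M_41   where M_41 = det([3 1 1; -3 6 -5; 5 -5 7]) = 32
  + (-3) · M_42   where M_42 = det([2 1 1; -6 6 -5; 3 -5 7]) = 73
  + (3) · M_44   where M_44 = det([2 3 1; -6 -3 6; 3 5 -5]) = -87
det = (-1)·(6)·(32) + (+1)·(-3)·(73) + (+1)·(3)·(-87) = -672

-672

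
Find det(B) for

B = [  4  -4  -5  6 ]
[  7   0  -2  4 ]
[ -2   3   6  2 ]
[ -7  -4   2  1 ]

Expand along row 2 (it has 1 zero):
  − (7) · M_21   where M_21 = det([-4 -5 6; 3 6 2; -4 2 1]) = 227
  − (-2) · M_23   where M_23 = det([4 -4 6; -2 3 2; -7 -4 1]) = 266
  + (4) · M_24   where M_24 = det([4 -4 -5; -2 3 6; -7 -4 2]) = 127
det = (-1)·(7)·(227) + (-1)·(-2)·(266) + (+1)·(4)·(127) = -549

-549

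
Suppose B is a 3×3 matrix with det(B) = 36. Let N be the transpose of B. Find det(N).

The determinant is 36.

det(Bᵀ) = det(B).
det(N) = (1)·(36) = 36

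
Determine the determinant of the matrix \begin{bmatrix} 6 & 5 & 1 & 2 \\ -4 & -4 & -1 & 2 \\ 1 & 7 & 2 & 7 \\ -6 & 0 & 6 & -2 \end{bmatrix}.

800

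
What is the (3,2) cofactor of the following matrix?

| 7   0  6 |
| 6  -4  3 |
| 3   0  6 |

15

Delete row 3 and column 2; the remaining 2×2 submatrix is [7 6; 6 3].
Its determinant is 7·3 − 6·6 = -15.
The cofactor carries sign (−1)^(3+2) = −1, so C_{3,2} = −(-15) = 15.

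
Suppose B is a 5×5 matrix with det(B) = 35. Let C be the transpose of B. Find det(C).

det(Bᵀ) = det(B).
det(C) = (1)·(35) = 35

35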